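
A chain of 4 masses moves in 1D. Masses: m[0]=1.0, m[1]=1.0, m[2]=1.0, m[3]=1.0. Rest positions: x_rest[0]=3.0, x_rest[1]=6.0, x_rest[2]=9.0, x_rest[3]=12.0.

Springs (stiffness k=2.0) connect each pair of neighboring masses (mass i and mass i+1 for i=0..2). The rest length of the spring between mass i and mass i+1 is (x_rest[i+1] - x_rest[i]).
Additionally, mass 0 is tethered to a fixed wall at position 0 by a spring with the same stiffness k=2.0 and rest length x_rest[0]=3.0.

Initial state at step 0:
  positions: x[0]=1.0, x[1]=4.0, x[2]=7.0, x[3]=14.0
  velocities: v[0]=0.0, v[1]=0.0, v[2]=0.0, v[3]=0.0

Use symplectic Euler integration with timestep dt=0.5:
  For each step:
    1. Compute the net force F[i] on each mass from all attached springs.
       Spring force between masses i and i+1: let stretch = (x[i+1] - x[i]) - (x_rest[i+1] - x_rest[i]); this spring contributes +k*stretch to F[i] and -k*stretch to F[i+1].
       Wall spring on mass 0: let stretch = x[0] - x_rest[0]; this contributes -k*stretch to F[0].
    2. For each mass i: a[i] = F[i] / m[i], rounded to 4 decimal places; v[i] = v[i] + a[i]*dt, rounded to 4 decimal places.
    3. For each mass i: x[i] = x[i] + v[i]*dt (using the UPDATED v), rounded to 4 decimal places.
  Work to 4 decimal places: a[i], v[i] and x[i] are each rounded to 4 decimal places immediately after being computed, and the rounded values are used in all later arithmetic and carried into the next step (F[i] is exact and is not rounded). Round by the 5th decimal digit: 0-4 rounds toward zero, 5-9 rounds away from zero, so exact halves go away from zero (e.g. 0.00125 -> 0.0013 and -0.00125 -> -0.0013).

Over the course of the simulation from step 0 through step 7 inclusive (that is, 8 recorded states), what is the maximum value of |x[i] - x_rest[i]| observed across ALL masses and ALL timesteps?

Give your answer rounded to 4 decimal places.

Step 0: x=[1.0000 4.0000 7.0000 14.0000] v=[0.0000 0.0000 0.0000 0.0000]
Step 1: x=[2.0000 4.0000 9.0000 12.0000] v=[2.0000 0.0000 4.0000 -4.0000]
Step 2: x=[3.0000 5.5000 10.0000 10.0000] v=[2.0000 3.0000 2.0000 -4.0000]
Step 3: x=[3.7500 8.0000 8.7500 9.5000] v=[1.5000 5.0000 -2.5000 -1.0000]
Step 4: x=[4.7500 8.7500 7.5000 10.1250] v=[2.0000 1.5000 -2.5000 1.2500]
Step 5: x=[5.3750 6.8750 8.1875 10.9375] v=[1.2500 -3.7500 1.3750 1.6250]
Step 6: x=[4.0625 4.9063 9.5938 11.8750] v=[-2.6250 -3.9375 2.8125 1.8750]
Step 7: x=[1.1407 4.8594 9.7969 13.1719] v=[-5.8437 -0.0938 0.4062 2.5938]
Max displacement = 2.7500

Answer: 2.7500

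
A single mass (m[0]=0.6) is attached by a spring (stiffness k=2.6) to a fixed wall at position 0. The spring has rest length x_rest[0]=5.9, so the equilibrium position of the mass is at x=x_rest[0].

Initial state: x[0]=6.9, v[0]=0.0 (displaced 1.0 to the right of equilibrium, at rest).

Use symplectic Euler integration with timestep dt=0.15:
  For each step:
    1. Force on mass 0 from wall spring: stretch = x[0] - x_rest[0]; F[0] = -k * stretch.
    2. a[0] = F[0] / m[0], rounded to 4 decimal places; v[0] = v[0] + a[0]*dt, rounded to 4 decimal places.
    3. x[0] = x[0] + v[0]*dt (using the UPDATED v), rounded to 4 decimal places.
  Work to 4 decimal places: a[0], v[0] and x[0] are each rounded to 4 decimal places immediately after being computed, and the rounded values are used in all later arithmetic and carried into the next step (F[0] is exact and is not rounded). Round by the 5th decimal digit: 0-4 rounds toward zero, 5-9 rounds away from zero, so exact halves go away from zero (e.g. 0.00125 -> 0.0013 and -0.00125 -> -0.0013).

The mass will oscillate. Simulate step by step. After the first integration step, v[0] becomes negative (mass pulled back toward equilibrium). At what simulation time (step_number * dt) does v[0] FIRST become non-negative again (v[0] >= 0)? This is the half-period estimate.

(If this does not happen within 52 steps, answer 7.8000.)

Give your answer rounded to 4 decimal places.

Step 0: x=[6.9000] v=[0.0000]
Step 1: x=[6.8025] v=[-0.6500]
Step 2: x=[6.6170] v=[-1.2366]
Step 3: x=[6.3616] v=[-1.7027]
Step 4: x=[6.0612] v=[-2.0027]
Step 5: x=[5.7451] v=[-2.1075]
Step 6: x=[5.4441] v=[-2.0068]
Step 7: x=[5.1875] v=[-1.7105]
Step 8: x=[5.0004] v=[-1.2474]
Step 9: x=[4.9010] v=[-0.6627]
Step 10: x=[4.8990] v=[-0.0134]
Step 11: x=[4.9946] v=[0.6373]
First v>=0 after going negative at step 11, time=1.6500

Answer: 1.6500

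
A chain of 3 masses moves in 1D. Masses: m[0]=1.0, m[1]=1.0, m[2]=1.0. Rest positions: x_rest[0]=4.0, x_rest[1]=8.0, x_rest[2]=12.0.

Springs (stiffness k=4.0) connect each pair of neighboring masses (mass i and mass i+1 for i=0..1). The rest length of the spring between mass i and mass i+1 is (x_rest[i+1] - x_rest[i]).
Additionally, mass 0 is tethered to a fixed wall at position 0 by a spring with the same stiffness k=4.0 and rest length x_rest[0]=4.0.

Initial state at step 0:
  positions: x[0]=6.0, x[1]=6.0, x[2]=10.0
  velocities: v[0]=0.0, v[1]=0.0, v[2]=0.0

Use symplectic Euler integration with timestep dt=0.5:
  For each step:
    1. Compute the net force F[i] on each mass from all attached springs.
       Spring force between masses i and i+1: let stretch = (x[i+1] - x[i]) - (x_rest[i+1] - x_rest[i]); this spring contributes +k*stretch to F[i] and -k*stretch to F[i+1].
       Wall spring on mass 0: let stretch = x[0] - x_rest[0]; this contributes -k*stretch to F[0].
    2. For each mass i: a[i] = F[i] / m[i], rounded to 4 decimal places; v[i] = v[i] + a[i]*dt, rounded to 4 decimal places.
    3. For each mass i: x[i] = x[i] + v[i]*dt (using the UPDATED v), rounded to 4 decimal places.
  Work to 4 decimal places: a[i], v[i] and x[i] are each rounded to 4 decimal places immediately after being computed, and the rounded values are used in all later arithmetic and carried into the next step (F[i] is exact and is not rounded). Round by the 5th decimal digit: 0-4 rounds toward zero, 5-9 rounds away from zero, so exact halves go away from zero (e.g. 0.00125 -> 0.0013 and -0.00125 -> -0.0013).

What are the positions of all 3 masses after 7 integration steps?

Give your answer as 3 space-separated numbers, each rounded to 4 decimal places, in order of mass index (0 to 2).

Step 0: x=[6.0000 6.0000 10.0000] v=[0.0000 0.0000 0.0000]
Step 1: x=[0.0000 10.0000 10.0000] v=[-12.0000 8.0000 0.0000]
Step 2: x=[4.0000 4.0000 14.0000] v=[8.0000 -12.0000 8.0000]
Step 3: x=[4.0000 8.0000 12.0000] v=[0.0000 8.0000 -4.0000]
Step 4: x=[4.0000 12.0000 10.0000] v=[0.0000 8.0000 -4.0000]
Step 5: x=[8.0000 6.0000 14.0000] v=[8.0000 -12.0000 8.0000]
Step 6: x=[2.0000 10.0000 14.0000] v=[-12.0000 8.0000 0.0000]
Step 7: x=[2.0000 10.0000 14.0000] v=[0.0000 0.0000 0.0000]

Answer: 2.0000 10.0000 14.0000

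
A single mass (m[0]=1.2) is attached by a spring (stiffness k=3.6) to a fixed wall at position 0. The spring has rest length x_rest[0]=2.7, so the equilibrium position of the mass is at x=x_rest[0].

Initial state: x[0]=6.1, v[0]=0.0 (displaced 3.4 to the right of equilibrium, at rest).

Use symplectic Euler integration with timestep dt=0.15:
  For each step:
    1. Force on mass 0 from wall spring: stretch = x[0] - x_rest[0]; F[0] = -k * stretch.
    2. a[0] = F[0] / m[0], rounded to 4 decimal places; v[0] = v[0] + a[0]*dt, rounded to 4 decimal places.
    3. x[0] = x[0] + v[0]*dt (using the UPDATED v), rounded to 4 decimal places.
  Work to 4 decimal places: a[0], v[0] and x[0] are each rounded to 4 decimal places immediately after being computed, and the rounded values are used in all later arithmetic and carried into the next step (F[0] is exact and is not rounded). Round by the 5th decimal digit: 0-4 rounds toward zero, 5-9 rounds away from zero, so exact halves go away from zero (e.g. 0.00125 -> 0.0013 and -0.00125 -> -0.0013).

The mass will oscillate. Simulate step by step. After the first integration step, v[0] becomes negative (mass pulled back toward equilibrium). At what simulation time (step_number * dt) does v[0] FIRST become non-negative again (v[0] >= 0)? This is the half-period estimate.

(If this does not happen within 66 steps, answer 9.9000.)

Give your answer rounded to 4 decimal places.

Answer: 1.9500

Derivation:
Step 0: x=[6.1000] v=[0.0000]
Step 1: x=[5.8705] v=[-1.5300]
Step 2: x=[5.4270] v=[-2.9567]
Step 3: x=[4.7994] v=[-4.1839]
Step 4: x=[4.0301] v=[-5.1286]
Step 5: x=[3.1710] v=[-5.7271]
Step 6: x=[2.2801] v=[-5.9391]
Step 7: x=[1.4176] v=[-5.7501]
Step 8: x=[0.6417] v=[-5.1730]
Step 9: x=[0.0047] v=[-4.2468]
Step 10: x=[-0.4504] v=[-3.0339]
Step 11: x=[-0.6928] v=[-1.6162]
Step 12: x=[-0.7062] v=[-0.0894]
Step 13: x=[-0.4897] v=[1.4434]
First v>=0 after going negative at step 13, time=1.9500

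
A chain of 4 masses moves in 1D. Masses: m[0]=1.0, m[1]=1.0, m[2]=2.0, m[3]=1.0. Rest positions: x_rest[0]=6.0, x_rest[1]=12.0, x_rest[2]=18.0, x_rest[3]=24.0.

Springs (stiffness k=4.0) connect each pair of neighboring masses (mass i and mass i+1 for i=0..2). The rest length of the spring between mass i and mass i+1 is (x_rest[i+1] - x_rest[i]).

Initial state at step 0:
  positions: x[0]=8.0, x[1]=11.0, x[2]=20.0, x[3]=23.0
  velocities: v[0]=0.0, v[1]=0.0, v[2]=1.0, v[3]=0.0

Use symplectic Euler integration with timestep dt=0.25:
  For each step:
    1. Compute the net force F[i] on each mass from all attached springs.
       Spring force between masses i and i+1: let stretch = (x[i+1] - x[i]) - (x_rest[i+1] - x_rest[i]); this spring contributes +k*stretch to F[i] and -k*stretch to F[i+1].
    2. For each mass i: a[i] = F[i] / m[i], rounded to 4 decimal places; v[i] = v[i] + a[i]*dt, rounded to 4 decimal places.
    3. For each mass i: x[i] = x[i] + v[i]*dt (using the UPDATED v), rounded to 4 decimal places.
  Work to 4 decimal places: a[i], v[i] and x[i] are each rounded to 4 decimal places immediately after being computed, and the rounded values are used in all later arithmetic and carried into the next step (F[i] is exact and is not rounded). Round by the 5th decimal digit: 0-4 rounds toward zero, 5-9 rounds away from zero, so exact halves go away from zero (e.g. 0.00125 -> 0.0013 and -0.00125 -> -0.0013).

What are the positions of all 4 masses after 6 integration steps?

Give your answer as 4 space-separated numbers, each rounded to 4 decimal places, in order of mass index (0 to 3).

Answer: 8.2732 10.9823 19.7714 26.2021

Derivation:
Step 0: x=[8.0000 11.0000 20.0000 23.0000] v=[0.0000 0.0000 1.0000 0.0000]
Step 1: x=[7.2500 12.5000 19.5000 23.7500] v=[-3.0000 6.0000 -2.0000 3.0000]
Step 2: x=[6.3125 14.4375 18.6563 24.9375] v=[-3.7500 7.7500 -3.3750 4.7500]
Step 3: x=[5.9063 15.3985 18.0704 26.0547] v=[-1.6250 3.8438 -2.3438 4.4688]
Step 4: x=[6.3731 14.6544 18.1485 26.6758] v=[1.8672 -2.9765 0.3124 2.4845]
Step 5: x=[7.4102 12.7135 18.8558 26.6651] v=[4.1485 -7.7637 2.8290 -0.0428]
Step 6: x=[8.2732 10.9823 19.7714 26.2021] v=[3.4518 -6.9247 3.6625 -1.8521]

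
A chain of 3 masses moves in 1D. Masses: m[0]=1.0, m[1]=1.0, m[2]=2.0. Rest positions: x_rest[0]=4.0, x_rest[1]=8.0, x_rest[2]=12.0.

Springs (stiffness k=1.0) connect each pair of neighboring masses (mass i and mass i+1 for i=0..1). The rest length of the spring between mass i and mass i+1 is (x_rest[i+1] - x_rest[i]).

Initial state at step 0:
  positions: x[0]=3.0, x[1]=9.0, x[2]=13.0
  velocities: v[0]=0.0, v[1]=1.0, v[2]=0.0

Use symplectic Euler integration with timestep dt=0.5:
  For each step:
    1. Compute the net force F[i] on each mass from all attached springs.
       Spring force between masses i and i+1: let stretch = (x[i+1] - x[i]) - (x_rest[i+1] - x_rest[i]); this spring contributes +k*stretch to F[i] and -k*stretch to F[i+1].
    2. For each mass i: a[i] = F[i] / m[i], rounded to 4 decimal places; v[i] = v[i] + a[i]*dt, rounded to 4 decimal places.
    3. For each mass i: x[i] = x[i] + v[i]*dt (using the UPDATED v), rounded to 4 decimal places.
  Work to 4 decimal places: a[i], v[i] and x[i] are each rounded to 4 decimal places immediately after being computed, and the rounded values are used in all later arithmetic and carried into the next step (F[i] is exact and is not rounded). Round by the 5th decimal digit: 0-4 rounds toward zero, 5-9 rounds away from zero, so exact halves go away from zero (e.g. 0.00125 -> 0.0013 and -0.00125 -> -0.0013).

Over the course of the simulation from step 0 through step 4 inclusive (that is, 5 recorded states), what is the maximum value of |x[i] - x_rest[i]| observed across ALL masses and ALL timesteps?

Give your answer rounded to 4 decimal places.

Answer: 1.9922

Derivation:
Step 0: x=[3.0000 9.0000 13.0000] v=[0.0000 1.0000 0.0000]
Step 1: x=[3.5000 9.0000 13.0000] v=[1.0000 0.0000 0.0000]
Step 2: x=[4.3750 8.6250 13.0000] v=[1.7500 -0.7500 0.0000]
Step 3: x=[5.3125 8.2813 12.9531] v=[1.8750 -0.6875 -0.0938]
Step 4: x=[5.9922 8.3633 12.8222] v=[1.3594 0.1640 -0.2618]
Max displacement = 1.9922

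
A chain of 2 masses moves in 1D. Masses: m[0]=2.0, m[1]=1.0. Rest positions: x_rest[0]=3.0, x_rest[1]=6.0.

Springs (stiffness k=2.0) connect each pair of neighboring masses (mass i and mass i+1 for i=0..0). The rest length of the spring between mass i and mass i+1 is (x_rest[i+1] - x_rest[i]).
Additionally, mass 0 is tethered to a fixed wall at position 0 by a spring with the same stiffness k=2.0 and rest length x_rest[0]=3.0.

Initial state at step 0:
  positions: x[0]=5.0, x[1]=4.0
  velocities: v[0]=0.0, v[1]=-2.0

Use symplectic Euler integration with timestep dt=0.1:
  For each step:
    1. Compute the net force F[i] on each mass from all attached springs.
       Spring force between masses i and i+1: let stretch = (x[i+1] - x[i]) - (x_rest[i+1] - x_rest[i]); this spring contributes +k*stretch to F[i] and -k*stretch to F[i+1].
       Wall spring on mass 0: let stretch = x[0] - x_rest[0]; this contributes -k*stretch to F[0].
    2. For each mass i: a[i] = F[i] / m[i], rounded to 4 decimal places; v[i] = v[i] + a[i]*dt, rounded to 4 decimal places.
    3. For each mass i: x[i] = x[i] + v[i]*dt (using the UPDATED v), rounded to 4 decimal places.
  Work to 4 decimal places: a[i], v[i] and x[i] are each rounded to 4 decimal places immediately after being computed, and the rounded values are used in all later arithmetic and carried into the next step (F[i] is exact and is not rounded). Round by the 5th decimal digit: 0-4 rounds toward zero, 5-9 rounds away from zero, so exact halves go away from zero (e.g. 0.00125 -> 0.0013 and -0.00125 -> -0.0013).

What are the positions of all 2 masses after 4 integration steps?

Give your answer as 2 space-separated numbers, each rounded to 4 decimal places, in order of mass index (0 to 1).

Step 0: x=[5.0000 4.0000] v=[0.0000 -2.0000]
Step 1: x=[4.9400 3.8800] v=[-0.6000 -1.2000]
Step 2: x=[4.8200 3.8412] v=[-1.2000 -0.3880]
Step 3: x=[4.6420 3.8820] v=[-1.7799 0.4078]
Step 4: x=[4.4100 3.9980] v=[-2.3201 1.1598]

Answer: 4.4100 3.9980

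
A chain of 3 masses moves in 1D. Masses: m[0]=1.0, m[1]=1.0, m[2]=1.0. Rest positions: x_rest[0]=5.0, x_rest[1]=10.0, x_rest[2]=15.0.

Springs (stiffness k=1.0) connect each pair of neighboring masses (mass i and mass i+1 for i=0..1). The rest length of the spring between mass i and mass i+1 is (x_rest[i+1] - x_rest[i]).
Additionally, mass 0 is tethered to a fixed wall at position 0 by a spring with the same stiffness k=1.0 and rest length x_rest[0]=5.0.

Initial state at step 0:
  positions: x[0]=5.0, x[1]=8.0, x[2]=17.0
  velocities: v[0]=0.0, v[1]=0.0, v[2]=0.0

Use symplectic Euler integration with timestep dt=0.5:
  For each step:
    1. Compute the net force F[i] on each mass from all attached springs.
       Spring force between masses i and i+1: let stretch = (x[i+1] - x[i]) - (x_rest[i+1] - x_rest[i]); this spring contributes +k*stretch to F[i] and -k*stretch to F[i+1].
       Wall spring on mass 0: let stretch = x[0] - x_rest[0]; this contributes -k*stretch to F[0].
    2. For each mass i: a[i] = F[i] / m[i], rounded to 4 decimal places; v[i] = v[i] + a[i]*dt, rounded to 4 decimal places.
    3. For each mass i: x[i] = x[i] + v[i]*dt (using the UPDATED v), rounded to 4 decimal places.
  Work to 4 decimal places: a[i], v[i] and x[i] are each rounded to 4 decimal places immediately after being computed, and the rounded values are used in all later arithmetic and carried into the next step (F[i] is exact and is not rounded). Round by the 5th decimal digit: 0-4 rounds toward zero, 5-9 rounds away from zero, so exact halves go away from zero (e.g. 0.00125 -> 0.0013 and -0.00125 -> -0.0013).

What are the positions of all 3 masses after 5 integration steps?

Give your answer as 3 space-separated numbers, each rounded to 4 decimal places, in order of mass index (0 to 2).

Answer: 6.9590 9.9258 14.3223

Derivation:
Step 0: x=[5.0000 8.0000 17.0000] v=[0.0000 0.0000 0.0000]
Step 1: x=[4.5000 9.5000 16.0000] v=[-1.0000 3.0000 -2.0000]
Step 2: x=[4.1250 11.3750 14.6250] v=[-0.7500 3.7500 -2.7500]
Step 3: x=[4.5313 12.2500 13.6875] v=[0.8125 1.7500 -1.8750]
Step 4: x=[5.7344 11.5547 13.6406] v=[2.4062 -1.3906 -0.0938]
Step 5: x=[6.9590 9.9258 14.3223] v=[2.4492 -3.2578 1.3633]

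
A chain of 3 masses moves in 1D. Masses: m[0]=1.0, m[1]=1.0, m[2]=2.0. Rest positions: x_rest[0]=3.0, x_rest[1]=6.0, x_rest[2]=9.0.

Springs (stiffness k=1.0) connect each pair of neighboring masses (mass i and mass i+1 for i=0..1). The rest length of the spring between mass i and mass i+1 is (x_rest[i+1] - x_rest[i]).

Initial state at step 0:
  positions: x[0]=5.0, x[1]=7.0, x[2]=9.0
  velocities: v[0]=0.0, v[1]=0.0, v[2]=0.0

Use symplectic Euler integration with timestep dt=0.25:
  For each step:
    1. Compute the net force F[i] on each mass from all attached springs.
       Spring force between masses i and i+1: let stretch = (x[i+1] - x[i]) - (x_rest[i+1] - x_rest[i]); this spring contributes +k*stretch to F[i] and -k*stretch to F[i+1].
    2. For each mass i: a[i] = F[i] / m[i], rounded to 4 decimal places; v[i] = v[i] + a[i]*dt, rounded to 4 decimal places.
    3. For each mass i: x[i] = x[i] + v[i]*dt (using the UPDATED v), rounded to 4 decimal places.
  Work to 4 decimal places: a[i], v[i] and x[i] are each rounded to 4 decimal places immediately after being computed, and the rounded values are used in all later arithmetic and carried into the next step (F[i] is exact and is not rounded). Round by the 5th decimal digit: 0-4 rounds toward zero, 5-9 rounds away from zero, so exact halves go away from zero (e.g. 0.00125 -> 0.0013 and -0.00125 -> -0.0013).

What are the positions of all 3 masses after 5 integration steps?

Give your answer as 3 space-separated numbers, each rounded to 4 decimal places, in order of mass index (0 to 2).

Answer: 4.1894 6.9429 9.4339

Derivation:
Step 0: x=[5.0000 7.0000 9.0000] v=[0.0000 0.0000 0.0000]
Step 1: x=[4.9375 7.0000 9.0313] v=[-0.2500 0.0000 0.1250]
Step 2: x=[4.8164 6.9981 9.0928] v=[-0.4844 -0.0078 0.2461]
Step 3: x=[4.6442 6.9907 9.1826] v=[-0.6890 -0.0296 0.3593]
Step 4: x=[4.4311 6.9736 9.2977] v=[-0.8524 -0.0683 0.4603]
Step 5: x=[4.1894 6.9429 9.4339] v=[-0.9668 -0.1229 0.5448]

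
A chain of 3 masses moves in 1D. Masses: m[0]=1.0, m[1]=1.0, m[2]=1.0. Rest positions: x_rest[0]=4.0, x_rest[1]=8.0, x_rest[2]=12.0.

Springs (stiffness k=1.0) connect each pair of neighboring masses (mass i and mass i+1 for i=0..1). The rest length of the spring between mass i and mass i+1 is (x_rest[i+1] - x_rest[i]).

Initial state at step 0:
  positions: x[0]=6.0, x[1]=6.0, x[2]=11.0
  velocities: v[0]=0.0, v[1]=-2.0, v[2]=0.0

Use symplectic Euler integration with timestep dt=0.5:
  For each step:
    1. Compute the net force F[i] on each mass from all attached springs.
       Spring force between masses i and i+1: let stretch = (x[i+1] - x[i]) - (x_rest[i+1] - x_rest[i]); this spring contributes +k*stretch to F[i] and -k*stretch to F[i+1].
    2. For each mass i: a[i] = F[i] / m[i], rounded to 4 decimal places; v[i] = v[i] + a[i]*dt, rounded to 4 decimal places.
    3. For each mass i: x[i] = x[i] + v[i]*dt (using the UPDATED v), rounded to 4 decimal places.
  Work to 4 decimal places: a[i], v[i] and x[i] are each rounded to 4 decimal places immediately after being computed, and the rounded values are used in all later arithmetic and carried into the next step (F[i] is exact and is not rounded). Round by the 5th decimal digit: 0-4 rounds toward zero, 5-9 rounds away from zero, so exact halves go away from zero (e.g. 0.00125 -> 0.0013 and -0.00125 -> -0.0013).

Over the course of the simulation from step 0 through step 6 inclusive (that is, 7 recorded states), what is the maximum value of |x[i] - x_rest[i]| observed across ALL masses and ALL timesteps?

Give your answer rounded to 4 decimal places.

Step 0: x=[6.0000 6.0000 11.0000] v=[0.0000 -2.0000 0.0000]
Step 1: x=[5.0000 6.2500 10.7500] v=[-2.0000 0.5000 -0.5000]
Step 2: x=[3.3125 7.3125 10.3750] v=[-3.3750 2.1250 -0.7500]
Step 3: x=[1.6250 8.1407 10.2344] v=[-3.3750 1.6563 -0.2813]
Step 4: x=[0.5664 7.8634 10.5704] v=[-2.1172 -0.5547 0.6719]
Step 5: x=[0.3321 6.4386 11.2296] v=[-0.4687 -2.8497 1.3184]
Step 6: x=[0.6244 4.6849 11.6911] v=[0.5846 -3.5075 0.9229]
Max displacement = 3.6679

Answer: 3.6679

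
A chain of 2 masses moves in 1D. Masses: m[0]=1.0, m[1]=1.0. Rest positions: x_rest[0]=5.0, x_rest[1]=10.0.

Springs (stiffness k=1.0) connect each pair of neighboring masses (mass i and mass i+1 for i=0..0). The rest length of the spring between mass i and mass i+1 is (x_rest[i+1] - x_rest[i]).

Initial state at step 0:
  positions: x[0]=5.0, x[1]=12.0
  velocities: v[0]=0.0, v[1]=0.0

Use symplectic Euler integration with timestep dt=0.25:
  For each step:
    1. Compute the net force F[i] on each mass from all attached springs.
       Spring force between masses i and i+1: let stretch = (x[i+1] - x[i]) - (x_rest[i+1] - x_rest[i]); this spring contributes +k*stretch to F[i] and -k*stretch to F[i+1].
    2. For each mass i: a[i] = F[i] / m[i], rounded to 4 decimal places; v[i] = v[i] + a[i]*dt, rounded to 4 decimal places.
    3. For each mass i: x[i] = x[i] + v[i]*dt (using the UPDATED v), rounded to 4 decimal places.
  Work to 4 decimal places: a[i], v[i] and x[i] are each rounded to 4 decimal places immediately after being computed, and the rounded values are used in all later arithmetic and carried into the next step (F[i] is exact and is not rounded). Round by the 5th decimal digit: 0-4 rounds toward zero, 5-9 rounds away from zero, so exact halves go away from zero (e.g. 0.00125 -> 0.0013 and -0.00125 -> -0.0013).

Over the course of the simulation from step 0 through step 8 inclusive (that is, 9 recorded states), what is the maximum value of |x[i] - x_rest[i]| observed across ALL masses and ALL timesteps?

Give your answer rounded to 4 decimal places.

Answer: 2.0088

Derivation:
Step 0: x=[5.0000 12.0000] v=[0.0000 0.0000]
Step 1: x=[5.1250 11.8750] v=[0.5000 -0.5000]
Step 2: x=[5.3594 11.6406] v=[0.9375 -0.9375]
Step 3: x=[5.6739 11.3262] v=[1.2578 -1.2578]
Step 4: x=[6.0291 10.9710] v=[1.4209 -1.4209]
Step 5: x=[6.3807 10.6194] v=[1.4064 -1.4064]
Step 6: x=[6.6847 10.3154] v=[1.2161 -1.2161]
Step 7: x=[6.9032 10.0970] v=[0.8738 -0.8738]
Step 8: x=[7.0088 9.9914] v=[0.4223 -0.4223]
Max displacement = 2.0088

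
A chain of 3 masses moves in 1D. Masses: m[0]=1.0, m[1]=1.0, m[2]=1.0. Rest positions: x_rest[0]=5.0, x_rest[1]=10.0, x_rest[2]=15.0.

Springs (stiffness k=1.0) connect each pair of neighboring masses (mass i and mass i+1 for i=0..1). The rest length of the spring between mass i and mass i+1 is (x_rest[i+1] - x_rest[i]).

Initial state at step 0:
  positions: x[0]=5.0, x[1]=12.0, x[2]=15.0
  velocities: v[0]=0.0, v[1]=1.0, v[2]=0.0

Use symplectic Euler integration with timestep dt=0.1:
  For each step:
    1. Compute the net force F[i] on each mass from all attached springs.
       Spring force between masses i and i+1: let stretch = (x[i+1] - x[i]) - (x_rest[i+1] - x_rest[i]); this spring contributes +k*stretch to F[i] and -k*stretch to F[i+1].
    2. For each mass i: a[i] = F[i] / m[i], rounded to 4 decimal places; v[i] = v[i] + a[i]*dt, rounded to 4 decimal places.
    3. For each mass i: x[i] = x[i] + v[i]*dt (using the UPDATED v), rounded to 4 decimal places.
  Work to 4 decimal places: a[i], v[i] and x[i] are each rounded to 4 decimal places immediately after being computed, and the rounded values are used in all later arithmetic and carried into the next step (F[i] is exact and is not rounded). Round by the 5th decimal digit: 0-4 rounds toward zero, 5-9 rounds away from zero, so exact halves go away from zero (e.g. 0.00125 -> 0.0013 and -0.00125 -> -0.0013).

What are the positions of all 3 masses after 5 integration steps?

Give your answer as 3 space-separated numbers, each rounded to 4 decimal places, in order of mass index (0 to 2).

Answer: 5.2989 11.9022 15.2989

Derivation:
Step 0: x=[5.0000 12.0000 15.0000] v=[0.0000 1.0000 0.0000]
Step 1: x=[5.0200 12.0600 15.0200] v=[0.2000 0.6000 0.2000]
Step 2: x=[5.0604 12.0792 15.0604] v=[0.4040 0.1920 0.4040]
Step 3: x=[5.1210 12.0580 15.1210] v=[0.6059 -0.2118 0.6059]
Step 4: x=[5.2010 11.9981 15.2010] v=[0.7996 -0.5992 0.7996]
Step 5: x=[5.2989 11.9022 15.2989] v=[0.9793 -0.9586 0.9793]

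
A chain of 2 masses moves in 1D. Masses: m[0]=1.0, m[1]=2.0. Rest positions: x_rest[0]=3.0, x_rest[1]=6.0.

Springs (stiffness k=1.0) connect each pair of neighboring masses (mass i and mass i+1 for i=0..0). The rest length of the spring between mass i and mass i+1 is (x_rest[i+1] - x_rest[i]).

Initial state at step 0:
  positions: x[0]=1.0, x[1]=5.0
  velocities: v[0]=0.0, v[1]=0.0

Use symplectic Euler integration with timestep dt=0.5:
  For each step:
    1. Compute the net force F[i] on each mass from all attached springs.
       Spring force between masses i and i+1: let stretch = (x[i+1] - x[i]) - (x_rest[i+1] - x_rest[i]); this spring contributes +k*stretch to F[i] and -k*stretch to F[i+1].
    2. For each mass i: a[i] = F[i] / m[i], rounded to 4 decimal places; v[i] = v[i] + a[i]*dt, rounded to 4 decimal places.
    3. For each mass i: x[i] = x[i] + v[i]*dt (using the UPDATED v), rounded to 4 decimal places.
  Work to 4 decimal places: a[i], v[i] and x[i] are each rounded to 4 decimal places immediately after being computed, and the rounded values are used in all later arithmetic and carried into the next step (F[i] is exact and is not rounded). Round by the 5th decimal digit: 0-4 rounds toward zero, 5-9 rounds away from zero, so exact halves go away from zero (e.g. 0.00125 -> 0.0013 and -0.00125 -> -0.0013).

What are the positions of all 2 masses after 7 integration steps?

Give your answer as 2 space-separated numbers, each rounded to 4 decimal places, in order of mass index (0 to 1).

Answer: 1.6979 4.6512

Derivation:
Step 0: x=[1.0000 5.0000] v=[0.0000 0.0000]
Step 1: x=[1.2500 4.8750] v=[0.5000 -0.2500]
Step 2: x=[1.6563 4.6719] v=[0.8125 -0.4063]
Step 3: x=[2.0665 4.4668] v=[0.8203 -0.4102]
Step 4: x=[2.3268 4.3367] v=[0.5205 -0.2603]
Step 5: x=[2.3396 4.3303] v=[0.0255 -0.0128]
Step 6: x=[2.1000 4.4501] v=[-0.4792 0.2396]
Step 7: x=[1.6979 4.6512] v=[-0.8042 0.4021]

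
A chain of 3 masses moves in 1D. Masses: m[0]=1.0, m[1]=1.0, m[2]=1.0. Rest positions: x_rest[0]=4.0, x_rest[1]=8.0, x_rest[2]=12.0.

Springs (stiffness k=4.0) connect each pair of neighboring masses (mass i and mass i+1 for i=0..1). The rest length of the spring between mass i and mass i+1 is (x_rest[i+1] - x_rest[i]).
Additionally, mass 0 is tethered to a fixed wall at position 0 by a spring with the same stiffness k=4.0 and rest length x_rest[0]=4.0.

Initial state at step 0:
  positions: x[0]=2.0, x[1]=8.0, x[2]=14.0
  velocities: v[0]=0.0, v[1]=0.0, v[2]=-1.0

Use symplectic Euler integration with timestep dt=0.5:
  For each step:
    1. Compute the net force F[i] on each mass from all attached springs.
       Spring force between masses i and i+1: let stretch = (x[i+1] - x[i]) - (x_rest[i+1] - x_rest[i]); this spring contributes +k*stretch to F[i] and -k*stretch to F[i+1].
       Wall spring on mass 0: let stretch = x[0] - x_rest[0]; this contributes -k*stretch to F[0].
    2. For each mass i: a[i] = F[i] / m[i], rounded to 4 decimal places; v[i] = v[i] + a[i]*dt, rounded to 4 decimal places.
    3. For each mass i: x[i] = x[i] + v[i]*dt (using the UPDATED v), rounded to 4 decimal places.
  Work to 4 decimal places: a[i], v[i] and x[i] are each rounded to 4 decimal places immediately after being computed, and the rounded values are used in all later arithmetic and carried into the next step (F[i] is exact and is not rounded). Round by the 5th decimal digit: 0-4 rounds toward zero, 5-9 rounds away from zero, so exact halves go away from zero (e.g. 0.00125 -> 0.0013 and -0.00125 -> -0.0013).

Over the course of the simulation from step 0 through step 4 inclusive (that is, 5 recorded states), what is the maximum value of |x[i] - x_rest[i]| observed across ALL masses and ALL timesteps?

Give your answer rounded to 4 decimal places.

Step 0: x=[2.0000 8.0000 14.0000] v=[0.0000 0.0000 -1.0000]
Step 1: x=[6.0000 8.0000 11.5000] v=[8.0000 0.0000 -5.0000]
Step 2: x=[6.0000 9.5000 9.5000] v=[0.0000 3.0000 -4.0000]
Step 3: x=[3.5000 7.5000 11.5000] v=[-5.0000 -4.0000 4.0000]
Step 4: x=[1.5000 5.5000 13.5000] v=[-4.0000 -4.0000 4.0000]
Max displacement = 2.5000

Answer: 2.5000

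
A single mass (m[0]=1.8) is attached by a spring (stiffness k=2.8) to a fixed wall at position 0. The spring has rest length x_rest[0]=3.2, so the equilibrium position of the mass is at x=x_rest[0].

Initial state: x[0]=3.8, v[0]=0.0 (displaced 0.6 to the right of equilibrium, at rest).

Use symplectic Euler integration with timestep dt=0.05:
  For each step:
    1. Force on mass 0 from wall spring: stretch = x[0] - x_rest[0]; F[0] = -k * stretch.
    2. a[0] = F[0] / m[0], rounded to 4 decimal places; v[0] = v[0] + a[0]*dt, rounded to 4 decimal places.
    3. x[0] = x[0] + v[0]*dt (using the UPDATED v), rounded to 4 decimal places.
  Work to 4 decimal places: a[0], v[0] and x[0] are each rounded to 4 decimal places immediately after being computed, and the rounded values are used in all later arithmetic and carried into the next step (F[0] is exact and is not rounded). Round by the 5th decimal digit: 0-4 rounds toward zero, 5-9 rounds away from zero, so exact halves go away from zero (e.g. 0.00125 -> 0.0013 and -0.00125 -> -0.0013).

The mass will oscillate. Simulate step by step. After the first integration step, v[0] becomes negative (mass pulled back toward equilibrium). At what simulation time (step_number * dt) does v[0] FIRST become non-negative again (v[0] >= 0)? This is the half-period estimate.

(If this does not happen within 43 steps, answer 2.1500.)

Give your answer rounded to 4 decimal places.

Answer: 2.1500

Derivation:
Step 0: x=[3.8000] v=[0.0000]
Step 1: x=[3.7977] v=[-0.0467]
Step 2: x=[3.7930] v=[-0.0932]
Step 3: x=[3.7860] v=[-0.1393]
Step 4: x=[3.7768] v=[-0.1849]
Step 5: x=[3.7653] v=[-0.2298]
Step 6: x=[3.7516] v=[-0.2738]
Step 7: x=[3.7358] v=[-0.3167]
Step 8: x=[3.7179] v=[-0.3584]
Step 9: x=[3.6980] v=[-0.3987]
Step 10: x=[3.6761] v=[-0.4374]
Step 11: x=[3.6524] v=[-0.4744]
Step 12: x=[3.6269] v=[-0.5096]
Step 13: x=[3.5998] v=[-0.5428]
Step 14: x=[3.5711] v=[-0.5739]
Step 15: x=[3.5410] v=[-0.6028]
Step 16: x=[3.5095] v=[-0.6293]
Step 17: x=[3.4768] v=[-0.6534]
Step 18: x=[3.4431] v=[-0.6749]
Step 19: x=[3.4084] v=[-0.6938]
Step 20: x=[3.3729] v=[-0.7100]
Step 21: x=[3.3367] v=[-0.7235]
Step 22: x=[3.3000] v=[-0.7341]
Step 23: x=[3.2629] v=[-0.7419]
Step 24: x=[3.2256] v=[-0.7468]
Step 25: x=[3.1882] v=[-0.7488]
Step 26: x=[3.1508] v=[-0.7479]
Step 27: x=[3.1136] v=[-0.7441]
Step 28: x=[3.0767] v=[-0.7374]
Step 29: x=[3.0403] v=[-0.7278]
Step 30: x=[3.0045] v=[-0.7154]
Step 31: x=[2.9695] v=[-0.7002]
Step 32: x=[2.9354] v=[-0.6823]
Step 33: x=[2.9023] v=[-0.6617]
Step 34: x=[2.8704] v=[-0.6385]
Step 35: x=[2.8398] v=[-0.6129]
Step 36: x=[2.8106] v=[-0.5849]
Step 37: x=[2.7829] v=[-0.5546]
Step 38: x=[2.7568] v=[-0.5222]
Step 39: x=[2.7324] v=[-0.4877]
Step 40: x=[2.7098] v=[-0.4513]
Step 41: x=[2.6891] v=[-0.4132]
Step 42: x=[2.6704] v=[-0.3735]
Step 43: x=[2.6538] v=[-0.3323]
v[0] did not become non-negative within 43 steps; using fallback time=2.1500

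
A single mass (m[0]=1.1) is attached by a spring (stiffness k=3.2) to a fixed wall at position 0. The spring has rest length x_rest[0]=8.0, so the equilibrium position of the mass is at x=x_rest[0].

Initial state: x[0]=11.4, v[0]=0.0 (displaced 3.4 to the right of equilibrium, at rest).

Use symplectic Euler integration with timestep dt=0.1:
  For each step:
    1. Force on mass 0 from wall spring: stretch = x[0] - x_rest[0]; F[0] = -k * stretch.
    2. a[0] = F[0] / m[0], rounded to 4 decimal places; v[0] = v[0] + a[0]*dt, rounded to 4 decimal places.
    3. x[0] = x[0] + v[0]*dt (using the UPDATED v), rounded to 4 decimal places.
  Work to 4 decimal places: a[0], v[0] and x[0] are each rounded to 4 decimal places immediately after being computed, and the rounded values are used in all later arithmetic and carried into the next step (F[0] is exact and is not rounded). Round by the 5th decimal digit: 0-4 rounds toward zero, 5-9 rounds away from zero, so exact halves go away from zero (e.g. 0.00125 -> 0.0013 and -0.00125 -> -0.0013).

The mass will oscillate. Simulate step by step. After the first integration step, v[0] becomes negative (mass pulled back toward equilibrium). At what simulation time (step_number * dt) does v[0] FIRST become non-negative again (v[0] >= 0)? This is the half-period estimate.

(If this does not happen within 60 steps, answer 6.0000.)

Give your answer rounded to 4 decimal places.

Answer: 1.9000

Derivation:
Step 0: x=[11.4000] v=[0.0000]
Step 1: x=[11.3011] v=[-0.9891]
Step 2: x=[11.1062] v=[-1.9494]
Step 3: x=[10.8209] v=[-2.8530]
Step 4: x=[10.4535] v=[-3.6736]
Step 5: x=[10.0148] v=[-4.3874]
Step 6: x=[9.5175] v=[-4.9735]
Step 7: x=[8.9760] v=[-5.4150]
Step 8: x=[8.4061] v=[-5.6989]
Step 9: x=[7.8244] v=[-5.8170]
Step 10: x=[7.2478] v=[-5.7659]
Step 11: x=[6.6931] v=[-5.5471]
Step 12: x=[6.1764] v=[-5.1669]
Step 13: x=[5.7128] v=[-4.6364]
Step 14: x=[5.3157] v=[-3.9710]
Step 15: x=[4.9967] v=[-3.1901]
Step 16: x=[4.7651] v=[-2.3164]
Step 17: x=[4.6276] v=[-1.3753]
Step 18: x=[4.5882] v=[-0.3942]
Step 19: x=[4.6480] v=[0.5983]
First v>=0 after going negative at step 19, time=1.9000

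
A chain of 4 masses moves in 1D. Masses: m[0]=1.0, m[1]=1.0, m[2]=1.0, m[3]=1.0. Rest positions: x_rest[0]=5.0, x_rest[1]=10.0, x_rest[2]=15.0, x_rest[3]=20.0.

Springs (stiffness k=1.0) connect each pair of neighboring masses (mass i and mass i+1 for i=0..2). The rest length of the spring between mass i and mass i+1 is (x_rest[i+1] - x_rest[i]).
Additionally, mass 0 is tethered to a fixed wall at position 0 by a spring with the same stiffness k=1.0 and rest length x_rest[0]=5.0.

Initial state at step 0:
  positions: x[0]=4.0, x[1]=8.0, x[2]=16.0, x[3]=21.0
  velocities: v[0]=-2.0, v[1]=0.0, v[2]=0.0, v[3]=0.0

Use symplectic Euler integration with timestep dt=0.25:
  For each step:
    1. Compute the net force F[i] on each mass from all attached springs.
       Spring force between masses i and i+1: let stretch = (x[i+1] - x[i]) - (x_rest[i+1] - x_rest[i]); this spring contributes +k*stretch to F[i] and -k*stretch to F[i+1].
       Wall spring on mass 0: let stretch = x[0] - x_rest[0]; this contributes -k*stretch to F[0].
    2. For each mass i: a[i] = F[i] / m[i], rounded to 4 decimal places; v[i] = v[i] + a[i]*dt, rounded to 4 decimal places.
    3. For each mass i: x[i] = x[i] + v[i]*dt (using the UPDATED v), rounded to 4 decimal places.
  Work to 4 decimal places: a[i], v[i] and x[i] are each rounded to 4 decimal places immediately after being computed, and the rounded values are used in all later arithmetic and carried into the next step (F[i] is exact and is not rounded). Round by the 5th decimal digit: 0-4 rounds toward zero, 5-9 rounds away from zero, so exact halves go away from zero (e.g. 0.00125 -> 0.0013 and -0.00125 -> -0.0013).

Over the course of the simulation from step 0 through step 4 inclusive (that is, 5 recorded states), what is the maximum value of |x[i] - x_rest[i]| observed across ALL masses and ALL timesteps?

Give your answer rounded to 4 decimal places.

Answer: 2.2289

Derivation:
Step 0: x=[4.0000 8.0000 16.0000 21.0000] v=[-2.0000 0.0000 0.0000 0.0000]
Step 1: x=[3.5000 8.2500 15.8125 21.0000] v=[-2.0000 1.0000 -0.7500 0.0000]
Step 2: x=[3.0781 8.6758 15.4766 20.9883] v=[-1.6875 1.7031 -1.3438 -0.0469]
Step 3: x=[2.8137 9.1768 15.0601 20.9446] v=[-1.0576 2.0039 -1.6661 -0.1748]
Step 4: x=[2.7711 9.6478 14.6437 20.8456] v=[-0.1703 1.8840 -1.6658 -0.3959]
Max displacement = 2.2289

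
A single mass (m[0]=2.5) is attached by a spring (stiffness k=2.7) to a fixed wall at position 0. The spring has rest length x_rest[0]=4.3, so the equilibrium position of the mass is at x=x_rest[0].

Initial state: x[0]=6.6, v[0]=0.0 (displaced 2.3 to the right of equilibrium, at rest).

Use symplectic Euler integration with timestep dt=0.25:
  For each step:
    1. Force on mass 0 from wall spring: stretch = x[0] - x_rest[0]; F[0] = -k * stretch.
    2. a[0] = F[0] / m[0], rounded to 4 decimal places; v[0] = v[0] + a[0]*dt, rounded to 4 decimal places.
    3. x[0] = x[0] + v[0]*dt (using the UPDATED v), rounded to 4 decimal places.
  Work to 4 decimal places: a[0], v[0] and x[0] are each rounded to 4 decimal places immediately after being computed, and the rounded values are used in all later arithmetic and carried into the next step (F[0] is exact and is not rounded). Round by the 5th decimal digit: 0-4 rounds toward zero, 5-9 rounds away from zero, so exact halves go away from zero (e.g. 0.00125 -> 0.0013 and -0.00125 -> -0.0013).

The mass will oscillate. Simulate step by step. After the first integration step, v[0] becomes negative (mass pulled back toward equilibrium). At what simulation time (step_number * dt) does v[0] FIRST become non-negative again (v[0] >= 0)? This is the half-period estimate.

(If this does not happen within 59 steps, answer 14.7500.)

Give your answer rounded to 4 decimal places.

Answer: 3.2500

Derivation:
Step 0: x=[6.6000] v=[0.0000]
Step 1: x=[6.4448] v=[-0.6210]
Step 2: x=[6.1448] v=[-1.2001]
Step 3: x=[5.7203] v=[-1.6982]
Step 4: x=[5.1999] v=[-2.0817]
Step 5: x=[4.6187] v=[-2.3247]
Step 6: x=[4.0160] v=[-2.4108]
Step 7: x=[3.4325] v=[-2.3341]
Step 8: x=[2.9075] v=[-2.0999]
Step 9: x=[2.4765] v=[-1.7239]
Step 10: x=[2.1686] v=[-1.2316]
Step 11: x=[2.0046] v=[-0.6561]
Step 12: x=[1.9955] v=[-0.0364]
Step 13: x=[2.1420] v=[0.5858]
First v>=0 after going negative at step 13, time=3.2500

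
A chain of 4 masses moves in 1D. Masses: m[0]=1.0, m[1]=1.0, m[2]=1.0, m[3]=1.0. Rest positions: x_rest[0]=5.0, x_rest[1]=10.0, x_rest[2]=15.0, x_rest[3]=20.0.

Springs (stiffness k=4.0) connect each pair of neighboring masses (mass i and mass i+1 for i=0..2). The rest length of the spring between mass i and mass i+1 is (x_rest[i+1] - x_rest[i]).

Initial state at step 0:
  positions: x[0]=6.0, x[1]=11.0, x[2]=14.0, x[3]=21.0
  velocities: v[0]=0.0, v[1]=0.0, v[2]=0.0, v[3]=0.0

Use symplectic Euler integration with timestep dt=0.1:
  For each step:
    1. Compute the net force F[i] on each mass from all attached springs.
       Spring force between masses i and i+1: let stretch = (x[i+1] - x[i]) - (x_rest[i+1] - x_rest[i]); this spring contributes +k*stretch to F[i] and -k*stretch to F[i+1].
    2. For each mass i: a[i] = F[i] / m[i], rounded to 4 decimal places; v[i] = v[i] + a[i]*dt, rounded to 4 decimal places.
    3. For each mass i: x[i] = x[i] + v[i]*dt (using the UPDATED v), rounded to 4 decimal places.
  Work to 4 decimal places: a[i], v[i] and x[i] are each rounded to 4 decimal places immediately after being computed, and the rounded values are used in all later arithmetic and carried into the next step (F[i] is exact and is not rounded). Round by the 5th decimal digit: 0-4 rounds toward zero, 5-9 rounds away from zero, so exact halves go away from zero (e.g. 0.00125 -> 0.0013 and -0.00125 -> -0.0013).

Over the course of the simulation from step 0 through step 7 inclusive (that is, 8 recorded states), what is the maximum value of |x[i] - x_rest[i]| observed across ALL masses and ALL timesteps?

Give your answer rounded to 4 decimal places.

Step 0: x=[6.0000 11.0000 14.0000 21.0000] v=[0.0000 0.0000 0.0000 0.0000]
Step 1: x=[6.0000 10.9200 14.1600 20.9200] v=[0.0000 -0.8000 1.6000 -0.8000]
Step 2: x=[5.9968 10.7728 14.4608 20.7696] v=[-0.0320 -1.4720 3.0080 -1.5040]
Step 3: x=[5.9846 10.5821 14.8664 20.5669] v=[-0.1216 -1.9072 4.0563 -2.0275]
Step 4: x=[5.9563 10.3789 15.3287 20.3361] v=[-0.2826 -2.0325 4.6228 -2.3077]
Step 5: x=[5.9049 10.1967 15.7933 20.1050] v=[-0.5136 -1.8216 4.6458 -2.3107]
Step 6: x=[5.8252 10.0667 16.2065 19.9015] v=[-0.7969 -1.2997 4.1318 -2.0354]
Step 7: x=[5.7152 10.0127 16.5219 19.7502] v=[-1.1003 -0.5404 3.1539 -1.5134]
Max displacement = 1.5219

Answer: 1.5219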